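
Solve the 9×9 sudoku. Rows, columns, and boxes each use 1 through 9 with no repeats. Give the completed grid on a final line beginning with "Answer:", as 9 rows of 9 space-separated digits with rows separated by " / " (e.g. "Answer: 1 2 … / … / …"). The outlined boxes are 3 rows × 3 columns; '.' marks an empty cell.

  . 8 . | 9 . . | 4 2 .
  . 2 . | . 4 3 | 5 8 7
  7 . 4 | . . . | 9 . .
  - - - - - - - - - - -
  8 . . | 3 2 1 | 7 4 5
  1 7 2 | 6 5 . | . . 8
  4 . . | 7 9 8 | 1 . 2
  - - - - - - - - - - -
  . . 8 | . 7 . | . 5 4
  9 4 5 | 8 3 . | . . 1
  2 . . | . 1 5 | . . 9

Step 1. [r6c8∈{3,6}] in box 6, 6 fits only at r6c8 ⇒ r6c8=6.
Step 2. [r1c5∈{6}] nothing but 6 survives at r1c5 ⇒ r1c5=6.
Step 3. [r1c9∈{3}] r1c9 is down to just 3. So r1c9=3.
Step 4. [r3c2∈{1,3,5,6}] in row 3, 3 fits only at r3c2 ⇒ r3c2=3.
Step 5. [r9c2∈{6}] r9c2's peers cover all but 6, so r9c2=6.
Step 6. [r7c4∈{2}] only 2 remains possible at r7c4. So r7c4=2.
Step 7. [r5c7∈{3}] only 3 remains possible at r5c7 ⇒ r5c7=3.
Step 8. [r2c3∈{1,6,9}] row 2 places 9 nowhere but r2c3, so r2c3=9.
Step 9. [r8c6∈{6}] r8c6's peers cover all but 6. So r8c6=6.
Step 10. [r9c3∈{3,7}] col 3 places 7 nowhere but r9c3. So r9c3=7.
Step 11. [r3c8∈{1}] nothing but 1 survives at r3c8. So r3c8=1.
Step 12. [r4c3∈{6}] r4c3 is down to just 6 ⇒ r4c3=6.
Step 13. [r3c4∈{5}] r3c4 has the single candidate 5. So r3c4=5.
Step 14. [r4c2∈{9}] r4c2's peers cover all but 9 ⇒ r4c2=9.
Step 15. [r3c9∈{6}] r3c9's peers cover all but 6, so r3c9=6.
Step 16. [r7c1∈{3}] only 3 remains possible at r7c1, so r7c1=3.
Step 17. [r7c7∈{6}] nothing but 6 survives at r7c7. So r7c7=6.
Step 18. [r3c6∈{2}] nothing but 2 survives at r3c6. So r3c6=2.
Step 19. [r8c7∈{2}] r8c7 has the single candidate 2. So r8c7=2.
Step 20. [r1c1∈{5}] r1c1 is down to just 5. So r1c1=5.
Step 21. [r6c2∈{5}] r6c2 has the single candidate 5 ⇒ r6c2=5.
Step 22. [r1c6∈{7}] r1c6 is down to just 7. So r1c6=7.
Step 23. [r7c6∈{9}] nothing but 9 survives at r7c6 ⇒ r7c6=9.
Step 24. [r5c6∈{4}] nothing but 4 survives at r5c6. So r5c6=4.
Step 25. [r5c8∈{9}] r5c8 has the single candidate 9. So r5c8=9.
Step 26. [r2c4∈{1}] nothing but 1 survives at r2c4 ⇒ r2c4=1.
Step 27. [r9c7∈{8}] r9c7 is down to just 8, so r9c7=8.
Step 28. [r7c2∈{1}] only 1 remains possible at r7c2, so r7c2=1.
Step 29. [r1c3∈{1}] r1c3's peers cover all but 1. So r1c3=1.
Step 30. [r3c5∈{8}] only 8 remains possible at r3c5, so r3c5=8.
Step 31. [r8c8∈{7}] nothing but 7 survives at r8c8. So r8c8=7.
Step 32. [r9c4∈{4}] r9c4's peers cover all but 4 ⇒ r9c4=4.
Step 33. [r9c8∈{3}] r9c8 is down to just 3, so r9c8=3.
Step 34. [r2c1∈{6}] nothing but 6 survives at r2c1. So r2c1=6.
Step 35. [r6c3∈{3}] r6c3 is down to just 3 ⇒ r6c3=3.

Answer: 5 8 1 9 6 7 4 2 3 / 6 2 9 1 4 3 5 8 7 / 7 3 4 5 8 2 9 1 6 / 8 9 6 3 2 1 7 4 5 / 1 7 2 6 5 4 3 9 8 / 4 5 3 7 9 8 1 6 2 / 3 1 8 2 7 9 6 5 4 / 9 4 5 8 3 6 2 7 1 / 2 6 7 4 1 5 8 3 9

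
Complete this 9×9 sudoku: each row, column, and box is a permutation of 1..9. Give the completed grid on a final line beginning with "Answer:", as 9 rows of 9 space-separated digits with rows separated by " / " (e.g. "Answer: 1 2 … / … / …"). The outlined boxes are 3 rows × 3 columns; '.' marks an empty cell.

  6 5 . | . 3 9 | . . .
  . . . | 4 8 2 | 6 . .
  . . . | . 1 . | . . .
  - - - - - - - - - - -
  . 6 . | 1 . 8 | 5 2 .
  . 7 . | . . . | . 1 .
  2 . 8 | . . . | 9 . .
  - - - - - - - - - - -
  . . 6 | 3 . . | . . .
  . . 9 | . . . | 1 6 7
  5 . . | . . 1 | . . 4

Step 1. [r6c8∈{3,4,7}] r6c8 is the only open cell in box 6 admitting 7. So r6c8=7.
Step 2. [r5c7∈{3,4,8}] across box 6, 4 lands solely at r5c7, so r5c7=4.
Step 3. [r4c9∈{3}] r4c9's peers cover all but 3. So r4c9=3.
Step 4. [r4c3∈{4}] nothing but 4 survives at r4c3, so r4c3=4.
Step 5. [r1c4∈{7}] r1c4 is down to just 7 ⇒ r1c4=7.
Step 6. [r3c7∈{2,3,7,8}] r3c7 is the only open cell in col 7 admitting 7. So r3c7=7.
Step 7. [r7c6∈{4,5,7}] in col 6, 7 fits only at r7c6. So r7c6=7.
Step 8. [r9c7∈{2,3,8}] col 7 places 3 nowhere but r9c7, so r9c7=3.
Step 9. [r4c1∈{9}] nothing but 9 survives at r4c1, so r4c1=9.
Step 10. [r5c1∈{3}] nothing but 3 survives at r5c1 ⇒ r5c1=3.
Step 11. [r8c2∈{2,3,4,8}] across row 8, 3 lands solely at r8c2 ⇒ r8c2=3.
Step 12. [r6c9∈{6}] r6c9 is down to just 6 ⇒ r6c9=6.
Step 13. [r6c4∈{5}] r6c4's peers cover all but 5. So r6c4=5.
Step 14. [r3c6∈{5,6}] 5 has one home in box 2: r3c6. So r3c6=5.
Step 15. [r8c6∈{4}] r8c6 is down to just 4 ⇒ r8c6=4.
Step 16. [r8c1∈{8}] r8c1 is down to just 8. So r8c1=8.
Step 17. [r9c2∈{2}] nothing but 2 survives at r9c2 ⇒ r9c2=2.
Step 18. [r3c2∈{4,8,9}] in col 2, 8 fits only at r3c2 ⇒ r3c2=8.
Step 19. [r9c4∈{6,8,9}] across col 4, 8 lands solely at r9c4, so r9c4=8.
Step 20. [r9c8∈{9}] r9c8 is down to just 9, so r9c8=9.
Step 21. [r5c4∈{2,6,9}] across col 4, 9 lands solely at r5c4. So r5c4=9.
Step 22. [r5c5∈{2,6}] row 5 places 2 nowhere but r5c5. So r5c5=2.
Step 23. [r3c9∈{2,9}] in row 3, 9 fits only at r3c9, so r3c9=9.
Step 24. [r2c1∈{1,7}] in col 1, 7 fits only at r2c1. So r2c1=7.
Step 25. [r3c1∈{4}] nothing but 4 survives at r3c1 ⇒ r3c1=4.
Step 26. [r3c3∈{2,3}] r3c3 is the only open cell in row 3 admitting 2, so r3c3=2.
Step 27. [r1c3∈{1}] r1c3 has the single candidate 1. So r1c3=1.
Step 28. [r5c9∈{8}] only 8 remains possible at r5c9 ⇒ r5c9=8.
Step 29. [r1c9∈{2}] r1c9 is down to just 2 ⇒ r1c9=2.
Step 30. [r7c9∈{5}] r7c9 has the single candidate 5. So r7c9=5.
Step 31. [r1c7∈{8}] nothing but 8 survives at r1c7. So r1c7=8.
Step 32. [r6c2∈{1}] only 1 remains possible at r6c2. So r6c2=1.
Step 33. [r2c8∈{3,5}] 5 has one home in row 2: r2c8, so r2c8=5.
Step 34. [r4c5∈{7}] nothing but 7 survives at r4c5 ⇒ r4c5=7.
Step 35. [r7c1∈{1}] nothing but 1 survives at r7c1. So r7c1=1.
Step 36. [r7c7∈{2}] r7c7 has the single candidate 2 ⇒ r7c7=2.
Step 37. [r7c2∈{4}] r7c2's peers cover all but 4. So r7c2=4.
Step 38. [r5c3∈{5}] r5c3 is down to just 5 ⇒ r5c3=5.
Step 39. [r7c8∈{8}] r7c8 is down to just 8. So r7c8=8.
Step 40. [r9c5∈{6}] nothing but 6 survives at r9c5 ⇒ r9c5=6.
Step 41. [r1c8∈{4}] r1c8's peers cover all but 4, so r1c8=4.
Step 42. [r2c9∈{1}] only 1 remains possible at r2c9 ⇒ r2c9=1.
Step 43. [r8c4∈{2}] nothing but 2 survives at r8c4, so r8c4=2.
Step 44. [r6c5∈{4}] r6c5's peers cover all but 4. So r6c5=4.
Step 45. [r9c3∈{7}] r9c3 has the single candidate 7. So r9c3=7.
Step 46. [r6c6∈{3}] r6c6's peers cover all but 3 ⇒ r6c6=3.
Step 47. [r5c6∈{6}] r5c6 is down to just 6. So r5c6=6.
Step 48. [r3c4∈{6}] r3c4 is down to just 6 ⇒ r3c4=6.
Step 49. [r3c8∈{3}] r3c8 is down to just 3, so r3c8=3.
Step 50. [r2c2∈{9}] only 9 remains possible at r2c2, so r2c2=9.
Step 51. [r2c3∈{3}] r2c3 has the single candidate 3. So r2c3=3.
Step 52. [r7c5∈{9}] nothing but 9 survives at r7c5, so r7c5=9.
Step 53. [r8c5∈{5}] r8c5's peers cover all but 5, so r8c5=5.

Answer: 6 5 1 7 3 9 8 4 2 / 7 9 3 4 8 2 6 5 1 / 4 8 2 6 1 5 7 3 9 / 9 6 4 1 7 8 5 2 3 / 3 7 5 9 2 6 4 1 8 / 2 1 8 5 4 3 9 7 6 / 1 4 6 3 9 7 2 8 5 / 8 3 9 2 5 4 1 6 7 / 5 2 7 8 6 1 3 9 4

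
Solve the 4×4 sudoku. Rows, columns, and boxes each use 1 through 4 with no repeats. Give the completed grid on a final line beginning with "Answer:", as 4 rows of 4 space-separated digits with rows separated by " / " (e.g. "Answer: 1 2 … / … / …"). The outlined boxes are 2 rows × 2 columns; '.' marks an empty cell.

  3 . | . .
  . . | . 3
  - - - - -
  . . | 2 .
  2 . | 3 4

Step 1. [r4c2∈{1}] r4c2's peers cover all but 1. So r4c2=1.
Step 2. [r3c1∈{4}] only 4 remains possible at r3c1, so r3c1=4.
Step 3. [r2c2∈{2,4}] in row 2, 2 fits only at r2c2. So r2c2=2.
Step 4. [r2c3∈{1,4}] across row 2, 4 lands solely at r2c3, so r2c3=4.
Step 5. [r1c4∈{1,2}] 2 has one home in row 1: r1c4. So r1c4=2.
Step 6. [r3c4∈{1}] r3c4 has the single candidate 1 ⇒ r3c4=1.
Step 7. [r3c2∈{3}] r3c2 has the single candidate 3 ⇒ r3c2=3.
Step 8. [r2c1∈{1}] r2c1's peers cover all but 1, so r2c1=1.
Step 9. [r1c2∈{4}] nothing but 4 survives at r1c2, so r1c2=4.
Step 10. [r1c3∈{1}] r1c3 has the single candidate 1 ⇒ r1c3=1.

Answer: 3 4 1 2 / 1 2 4 3 / 4 3 2 1 / 2 1 3 4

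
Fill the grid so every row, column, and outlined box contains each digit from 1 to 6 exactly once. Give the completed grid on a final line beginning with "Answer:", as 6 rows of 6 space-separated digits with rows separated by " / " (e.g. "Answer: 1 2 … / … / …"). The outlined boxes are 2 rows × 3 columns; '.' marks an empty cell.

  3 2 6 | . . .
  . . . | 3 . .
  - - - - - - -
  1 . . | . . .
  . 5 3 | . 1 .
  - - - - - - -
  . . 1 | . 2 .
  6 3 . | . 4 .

Step 1. [r2c6∈{1,2,4,5,6}] row 2 places 2 nowhere but r2c6. So r2c6=2.
Step 2. [r1c5∈{5}] r1c5 has the single candidate 5, so r1c5=5.
Step 3. [r3c2∈{4,6}] across col 2, 6 lands solely at r3c2. So r3c2=6.
Step 4. [r4c1∈{2,4}] 2 has one home in col 1: r4c1, so r4c1=2.
Step 5. [r5c6∈{3,5,6}] row 5 places 3 nowhere but r5c6. So r5c6=3.
Step 6. [r3c3∈{4}] r3c3 has the single candidate 4. So r3c3=4.
Step 7. [r4c6∈{4,6}] across col 6, 6 lands solely at r4c6. So r4c6=6.
Step 8. [r2c3∈{5}] r2c3 has the single candidate 5 ⇒ r2c3=5.
Step 9. [r2c1∈{4}] r2c1 has the single candidate 4, so r2c1=4.
Step 10. [r1c6∈{1,4}] in col 6, 4 fits only at r1c6. So r1c6=4.
Step 11. [r6c6∈{1,5}] across col 6, 1 lands solely at r6c6, so r6c6=1.
Step 12. [r6c4∈{5}] r6c4's peers cover all but 5, so r6c4=5.
Step 13. [r3c6∈{5}] nothing but 5 survives at r3c6, so r3c6=5.
Step 14. [r2c5∈{6}] r2c5 has the single candidate 6. So r2c5=6.
Step 15. [r3c4∈{2}] only 2 remains possible at r3c4, so r3c4=2.
Step 16. [r4c4∈{4}] r4c4 is down to just 4 ⇒ r4c4=4.
Step 17. [r1c4∈{1}] nothing but 1 survives at r1c4, so r1c4=1.
Step 18. [r6c3∈{2}] r6c3 has the single candidate 2 ⇒ r6c3=2.
Step 19. [r5c1∈{5}] r5c1 is down to just 5, so r5c1=5.
Step 20. [r5c2∈{4}] r5c2's peers cover all but 4 ⇒ r5c2=4.
Step 21. [r2c2∈{1}] nothing but 1 survives at r2c2, so r2c2=1.
Step 22. [r3c5∈{3}] r3c5 has the single candidate 3. So r3c5=3.
Step 23. [r5c4∈{6}] r5c4's peers cover all but 6, so r5c4=6.

Answer: 3 2 6 1 5 4 / 4 1 5 3 6 2 / 1 6 4 2 3 5 / 2 5 3 4 1 6 / 5 4 1 6 2 3 / 6 3 2 5 4 1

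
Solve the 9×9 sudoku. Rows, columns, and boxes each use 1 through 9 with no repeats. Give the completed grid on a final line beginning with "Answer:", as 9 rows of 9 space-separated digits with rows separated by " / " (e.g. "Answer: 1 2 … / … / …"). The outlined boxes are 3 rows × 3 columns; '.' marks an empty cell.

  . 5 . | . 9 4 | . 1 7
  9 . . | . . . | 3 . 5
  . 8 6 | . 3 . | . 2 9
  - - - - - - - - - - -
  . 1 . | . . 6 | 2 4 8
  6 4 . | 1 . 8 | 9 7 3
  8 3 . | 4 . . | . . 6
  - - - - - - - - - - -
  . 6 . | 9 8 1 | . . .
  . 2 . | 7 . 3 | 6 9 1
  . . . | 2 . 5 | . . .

Step 1. [r2c3∈{1,2,4,7}] row 2 places 4 nowhere but r2c3, so r2c3=4.
Step 2. [r9c9∈{4}] nothing but 4 survives at r9c9 ⇒ r9c9=4.
Step 3. [r9c3∈{1,3,7,8,9}] col 3 places 1 nowhere but r9c3 ⇒ r9c3=1.
Step 4. [r2c2∈{7}] only 7 remains possible at r2c2. So r2c2=7.
Step 5. [r6c8∈{5}] nothing but 5 survives at r6c8 ⇒ r6c8=5.
Step 6. [r7c1∈{3,4,5,7}] row 7 places 4 nowhere but r7c1, so r7c1=4.
Step 7. [r8c1∈{5}] nothing but 5 survives at r8c1. So r8c1=5.
Step 8. [r4c1∈{7}] only 7 remains possible at r4c1, so r4c1=7.
Step 9. [r6c6∈{2,7,9}] 9 has one home in col 6: r6c6, so r6c6=9.
Step 10. [r2c8∈{6,8}] across col 8, 6 lands solely at r2c8. So r2c8=6.
Step 11. [r6c3∈{2}] nothing but 2 survives at r6c3, so r6c3=2.
Step 12. [r4c5∈{5}] r4c5's peers cover all but 5 ⇒ r4c5=5.
Step 13. [r9c1∈{3}] r9c1 has the single candidate 3, so r9c1=3.
Step 14. [r1c7∈{8}] nothing but 8 survives at r1c7, so r1c7=8.
Step 15. [r2c6∈{2}] only 2 remains possible at r2c6 ⇒ r2c6=2.
Step 16. [r7c7∈{5,7}] across row 7, 5 lands solely at r7c7, so r7c7=5.
Step 17. [r1c3∈{3}] r1c3 has the single candidate 3, so r1c3=3.
Step 18. [r5c3∈{5}] nothing but 5 survives at r5c3. So r5c3=5.
Step 19. [r1c4∈{6}] r1c4's peers cover all but 6. So r1c4=6.
Step 20. [r4c4∈{3}] r4c4 has the single candidate 3 ⇒ r4c4=3.
Step 21. [r9c5∈{6}] r9c5's peers cover all but 6. So r9c5=6.
Step 22. [r2c5∈{1}] r2c5 is down to just 1, so r2c5=1.
Step 23. [r7c9∈{2}] only 2 remains possible at r7c9 ⇒ r7c9=2.
Step 24. [r1c1∈{2}] r1c1's peers cover all but 2, so r1c1=2.
Step 25. [r8c5∈{4}] r8c5 has the single candidate 4. So r8c5=4.
Step 26. [r7c3∈{7}] r7c3 is down to just 7, so r7c3=7.
Step 27. [r3c6∈{7}] only 7 remains possible at r3c6 ⇒ r3c6=7.
Step 28. [r6c7∈{1}] r6c7 has the single candidate 1, so r6c7=1.
Step 29. [r9c2∈{9}] r9c2 is down to just 9. So r9c2=9.
Step 30. [r9c7∈{7}] r9c7 is down to just 7. So r9c7=7.
Step 31. [r2c4∈{8}] nothing but 8 survives at r2c4 ⇒ r2c4=8.
Step 32. [r4c3∈{9}] r4c3 is down to just 9 ⇒ r4c3=9.
Step 33. [r9c8∈{8}] r9c8's peers cover all but 8. So r9c8=8.
Step 34. [r8c3∈{8}] nothing but 8 survives at r8c3. So r8c3=8.
Step 35. [r6c5∈{7}] only 7 remains possible at r6c5, so r6c5=7.
Step 36. [r7c8∈{3}] nothing but 3 survives at r7c8 ⇒ r7c8=3.
Step 37. [r3c1∈{1}] only 1 remains possible at r3c1, so r3c1=1.
Step 38. [r3c4∈{5}] r3c4's peers cover all but 5. So r3c4=5.
Step 39. [r5c5∈{2}] r5c5 has the single candidate 2 ⇒ r5c5=2.
Step 40. [r3c7∈{4}] r3c7 is down to just 4, so r3c7=4.

Answer: 2 5 3 6 9 4 8 1 7 / 9 7 4 8 1 2 3 6 5 / 1 8 6 5 3 7 4 2 9 / 7 1 9 3 5 6 2 4 8 / 6 4 5 1 2 8 9 7 3 / 8 3 2 4 7 9 1 5 6 / 4 6 7 9 8 1 5 3 2 / 5 2 8 7 4 3 6 9 1 / 3 9 1 2 6 5 7 8 4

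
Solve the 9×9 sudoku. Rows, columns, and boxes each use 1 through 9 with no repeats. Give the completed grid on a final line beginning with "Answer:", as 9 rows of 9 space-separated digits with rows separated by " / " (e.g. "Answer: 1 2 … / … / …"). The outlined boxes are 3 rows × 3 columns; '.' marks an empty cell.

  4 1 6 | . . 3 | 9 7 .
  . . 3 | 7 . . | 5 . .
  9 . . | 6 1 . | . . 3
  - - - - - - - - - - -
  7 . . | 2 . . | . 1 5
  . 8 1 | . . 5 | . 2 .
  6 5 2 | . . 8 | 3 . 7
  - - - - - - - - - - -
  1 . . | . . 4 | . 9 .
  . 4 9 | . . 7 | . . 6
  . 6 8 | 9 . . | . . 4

Step 1. [r2c5∈{2,4,8,9}] in box 2, 4 fits only at r2c5, so r2c5=4.
Step 2. [r7c5∈{2,3,5,6,8}] 6 has one home in row 7: r7c5. So r7c5=6.
Step 3. [r4c7∈{4,6,8}] 8 has one home in row 4: r4c7. So r4c7=8.
Step 4. [r5c1∈{3}] r5c1's peers cover all but 3 ⇒ r5c1=3.
Step 5. [r3c6∈{2}] only 2 remains possible at r3c6. So r3c6=2.
Step 6. [r3c8∈{4,8}] across row 3, 8 lands solely at r3c8 ⇒ r3c8=8.
Step 7. [r7c2∈{2,3,7}] r7c2 is the only open cell in col 2 admitting 3. So r7c2=3.
Step 8. [r8c4∈{1,3,5,8}] in col 4, 3 fits only at r8c4, so r8c4=3.
Step 9. [r8c5∈{2,5,8}] row 8 places 8 nowhere but r8c5 ⇒ r8c5=8.
Step 10. [r6c5∈{9}] r6c5 has the single candidate 9. So r6c5=9.
Step 11. [r7c4∈{5}] r7c4 is down to just 5. So r7c4=5.
Step 12. [r9c7∈{1,2,7}] row 9 places 7 nowhere but r9c7. So r9c7=7.
Step 13. [r7c7∈{2}] only 2 remains possible at r7c7. So r7c7=2.
Step 14. [r8c1∈{2,5}] in row 8, 2 fits only at r8c1 ⇒ r8c1=2.
Step 15. [r6c8∈{4}] r6c8 has the single candidate 4, so r6c8=4.
Step 16. [r7c3∈{7}] nothing but 7 survives at r7c3 ⇒ r7c3=7.
Step 17. [r1c9∈{2}] r1c9 has the single candidate 2 ⇒ r1c9=2.
Step 18. [r8c8∈{5}] r8c8's peers cover all but 5. So r8c8=5.
Step 19. [r8c7∈{1}] nothing but 1 survives at r8c7, so r8c7=1.
Step 20. [r3c7∈{4}] nothing but 4 survives at r3c7 ⇒ r3c7=4.
Step 21. [r2c9∈{1}] r2c9 has the single candidate 1. So r2c9=1.
Step 22. [r1c4∈{8}] only 8 remains possible at r1c4. So r1c4=8.
Step 23. [r2c6∈{9}] r2c6 has the single candidate 9 ⇒ r2c6=9.
Step 24. [r4c5∈{3}] nothing but 3 survives at r4c5, so r4c5=3.
Step 25. [r3c3∈{5}] nothing but 5 survives at r3c3, so r3c3=5.
Step 26. [r5c5∈{7}] nothing but 7 survives at r5c5. So r5c5=7.
Step 27. [r4c6∈{6}] only 6 remains possible at r4c6 ⇒ r4c6=6.
Step 28. [r5c4∈{4}] r5c4 is down to just 4, so r5c4=4.
Step 29. [r3c2∈{7}] nothing but 7 survives at r3c2 ⇒ r3c2=7.
Step 30. [r9c5∈{2}] r9c5's peers cover all but 2, so r9c5=2.
Step 31. [r5c9∈{9}] r5c9's peers cover all but 9. So r5c9=9.
Step 32. [r4c2∈{9}] r4c2 has the single candidate 9, so r4c2=9.
Step 33. [r5c7∈{6}] nothing but 6 survives at r5c7 ⇒ r5c7=6.
Step 34. [r9c6∈{1}] r9c6 has the single candidate 1. So r9c6=1.
Step 35. [r2c2∈{2}] r2c2's peers cover all but 2, so r2c2=2.
Step 36. [r7c9∈{8}] r7c9's peers cover all but 8. So r7c9=8.
Step 37. [r6c4∈{1}] nothing but 1 survives at r6c4, so r6c4=1.
Step 38. [r9c1∈{5}] r9c1 has the single candidate 5 ⇒ r9c1=5.
Step 39. [r2c1∈{8}] r2c1 is down to just 8, so r2c1=8.
Step 40. [r4c3∈{4}] only 4 remains possible at r4c3. So r4c3=4.
Step 41. [r1c5∈{5}] only 5 remains possible at r1c5 ⇒ r1c5=5.
Step 42. [r2c8∈{6}] r2c8 has the single candidate 6, so r2c8=6.
Step 43. [r9c8∈{3}] nothing but 3 survives at r9c8 ⇒ r9c8=3.

Answer: 4 1 6 8 5 3 9 7 2 / 8 2 3 7 4 9 5 6 1 / 9 7 5 6 1 2 4 8 3 / 7 9 4 2 3 6 8 1 5 / 3 8 1 4 7 5 6 2 9 / 6 5 2 1 9 8 3 4 7 / 1 3 7 5 6 4 2 9 8 / 2 4 9 3 8 7 1 5 6 / 5 6 8 9 2 1 7 3 4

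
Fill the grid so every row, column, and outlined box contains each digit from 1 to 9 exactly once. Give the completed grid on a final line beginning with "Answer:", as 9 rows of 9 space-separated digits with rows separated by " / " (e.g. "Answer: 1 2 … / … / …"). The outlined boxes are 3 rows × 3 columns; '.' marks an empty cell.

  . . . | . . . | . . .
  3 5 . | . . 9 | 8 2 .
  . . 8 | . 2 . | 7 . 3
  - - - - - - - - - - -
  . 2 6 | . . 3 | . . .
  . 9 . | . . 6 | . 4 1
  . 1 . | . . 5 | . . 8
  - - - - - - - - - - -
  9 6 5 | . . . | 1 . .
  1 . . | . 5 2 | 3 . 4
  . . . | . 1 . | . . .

Step 1. [r8c3∈{7}] r8c3 has the single candidate 7, so r8c3=7.
Step 2. [r3c8∈{1,5,6,9}] r3c8 is the only open cell in row 3 admitting 9 ⇒ r3c8=9.
Step 3. [r3c2∈{4}] only 4 remains possible at r3c2, so r3c2=4.
Step 4. [r4c4∈{1,4,7,8,9}] across row 4, 1 lands solely at r4c4, so r4c4=1.
Step 5. [r2c9∈{6}] only 6 remains possible at r2c9 ⇒ r2c9=6.
Step 6. [r1c5∈{3,4,6,7,8}] 6 has one home in col 5: r1c5, so r1c5=6.
Step 7. [r1c4∈{3,4,5,7,8}] 3 has one home in row 1: r1c4, so r1c4=3.
Step 8. [r1c6∈{1,4,7,8}] in row 1, 8 fits only at r1c6. So r1c6=8.
Step 9. [r8c4∈{6,8,9}] across row 8, 9 lands solely at r8c4, so r8c4=9.
Step 10. [r9c4∈{4,6,7,8}] col 4 places 6 nowhere but r9c4, so r9c4=6.
Step 11. [r1c9∈{5}] r1c9's peers cover all but 5, so r1c9=5.
Step 12. [r8c2∈{8}] only 8 remains possible at r8c2. So r8c2=8.
Step 13. [r9c8∈{5,7,8}] r9c8 is the only open cell in row 9 admitting 8 ⇒ r9c8=8.
Step 14. [r7c8∈{7}] nothing but 7 survives at r7c8. So r7c8=7.
Step 15. [r9c7∈{2,5,9}] r9c7 is the only open cell in row 9 admitting 5 ⇒ r9c7=5.
Step 16. [r4c9∈{7,9}] r4c9 is the only open cell in col 9 admitting 7 ⇒ r4c9=7.
Step 17. [r5c1∈{5,7,8}] in row 5, 5 fits only at r5c1, so r5c1=5.
Step 18. [r6c1∈{4,7}] box 4 places 7 nowhere but r6c1 ⇒ r6c1=7.
Step 19. [r6c7∈{2,6,9}] across col 7, 6 lands solely at r6c7, so r6c7=6.
Step 20. [r7c6∈{4}] only 4 remains possible at r7c6 ⇒ r7c6=4.
Step 21. [r1c1∈{2}] only 2 remains possible at r1c1. So r1c1=2.
Step 22. [r9c3∈{2,3,4}] across col 3, 2 lands solely at r9c3 ⇒ r9c3=2.
Step 23. [r6c3∈{3,4}] 4 has one home in col 3: r6c3. So r6c3=4.
Step 24. [r4c5∈{4,8,9}] row 4 places 4 nowhere but r4c5, so r4c5=4.
Step 25. [r7c4∈{8}] only 8 remains possible at r7c4, so r7c4=8.
Step 26. [r2c5∈{7}] r2c5 is down to just 7, so r2c5=7.
Step 27. [r6c4∈{2}] r6c4's peers cover all but 2 ⇒ r6c4=2.
Step 28. [r1c3∈{1,9}] r1c3 is the only open cell in row 1 admitting 9 ⇒ r1c3=9.
Step 29. [r9c2∈{3}] r9c2 has the single candidate 3 ⇒ r9c2=3.
Step 30. [r4c7∈{9}] only 9 remains possible at r4c7, so r4c7=9.
Step 31. [r9c6∈{7}] r9c6 is down to just 7 ⇒ r9c6=7.
Step 32. [r6c5∈{9}] r6c5 is down to just 9. So r6c5=9.
Step 33. [r1c8∈{1}] only 1 remains possible at r1c8, so r1c8=1.
Step 34. [r2c3∈{1}] r2c3 is down to just 1, so r2c3=1.
Step 35. [r9c1∈{4}] nothing but 4 survives at r9c1. So r9c1=4.
Step 36. [r7c9∈{2}] r7c9 has the single candidate 2, so r7c9=2.
Step 37. [r1c2∈{7}] r1c2 has the single candidate 7 ⇒ r1c2=7.
Step 38. [r2c4∈{4}] r2c4 is down to just 4. So r2c4=4.
Step 39. [r3c4∈{5}] nothing but 5 survives at r3c4 ⇒ r3c4=5.
Step 40. [r8c8∈{6}] r8c8 has the single candidate 6, so r8c8=6.
Step 41. [r5c4∈{7}] only 7 remains possible at r5c4, so r5c4=7.
Step 42. [r4c1∈{8}] r4c1 has the single candidate 8, so r4c1=8.
Step 43. [r5c7∈{2}] nothing but 2 survives at r5c7 ⇒ r5c7=2.
Step 44. [r7c5∈{3}] only 3 remains possible at r7c5 ⇒ r7c5=3.
Step 45. [r3c1∈{6}] nothing but 6 survives at r3c1. So r3c1=6.
Step 46. [r5c5∈{8}] r5c5 has the single candidate 8, so r5c5=8.
Step 47. [r3c6∈{1}] r3c6's peers cover all but 1. So r3c6=1.
Step 48. [r6c8∈{3}] r6c8 is down to just 3. So r6c8=3.
Step 49. [r9c9∈{9}] only 9 remains possible at r9c9, so r9c9=9.
Step 50. [r5c3∈{3}] r5c3 is down to just 3. So r5c3=3.
Step 51. [r1c7∈{4}] nothing but 4 survives at r1c7. So r1c7=4.
Step 52. [r4c8∈{5}] r4c8 has the single candidate 5 ⇒ r4c8=5.

Answer: 2 7 9 3 6 8 4 1 5 / 3 5 1 4 7 9 8 2 6 / 6 4 8 5 2 1 7 9 3 / 8 2 6 1 4 3 9 5 7 / 5 9 3 7 8 6 2 4 1 / 7 1 4 2 9 5 6 3 8 / 9 6 5 8 3 4 1 7 2 / 1 8 7 9 5 2 3 6 4 / 4 3 2 6 1 7 5 8 9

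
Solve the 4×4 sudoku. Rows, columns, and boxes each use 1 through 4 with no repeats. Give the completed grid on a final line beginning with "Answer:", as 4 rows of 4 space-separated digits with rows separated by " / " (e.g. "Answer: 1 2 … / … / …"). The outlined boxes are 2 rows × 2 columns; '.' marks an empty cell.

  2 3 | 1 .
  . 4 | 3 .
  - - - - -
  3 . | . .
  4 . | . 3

Step 1. [r4c3∈{2}] r4c3 is down to just 2, so r4c3=2.
Step 2. [r3c4∈{1,4}] across col 4, 1 lands solely at r3c4. So r3c4=1.
Step 3. [r1c4∈{4}] r1c4 is down to just 4, so r1c4=4.
Step 4. [r2c1∈{1}] r2c1 is down to just 1 ⇒ r2c1=1.
Step 5. [r3c3∈{4}] r3c3's peers cover all but 4, so r3c3=4.
Step 6. [r4c2∈{1}] only 1 remains possible at r4c2, so r4c2=1.
Step 7. [r2c4∈{2}] only 2 remains possible at r2c4 ⇒ r2c4=2.
Step 8. [r3c2∈{2}] r3c2 is down to just 2 ⇒ r3c2=2.

Answer: 2 3 1 4 / 1 4 3 2 / 3 2 4 1 / 4 1 2 3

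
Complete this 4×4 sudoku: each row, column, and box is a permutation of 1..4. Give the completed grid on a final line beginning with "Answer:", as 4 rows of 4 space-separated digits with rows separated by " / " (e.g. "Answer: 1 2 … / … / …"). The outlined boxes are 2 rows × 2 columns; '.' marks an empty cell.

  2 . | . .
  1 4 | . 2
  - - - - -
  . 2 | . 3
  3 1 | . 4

Step 1. [r1c3∈{1,3,4}] across row 1, 4 lands solely at r1c3. So r1c3=4.
Step 2. [r4c3∈{2}] r4c3 is down to just 2, so r4c3=2.
Step 3. [r2c3∈{3}] nothing but 3 survives at r2c3. So r2c3=3.
Step 4. [r3c1∈{4}] r3c1 has the single candidate 4. So r3c1=4.
Step 5. [r1c2∈{3}] only 3 remains possible at r1c2, so r1c2=3.
Step 6. [r1c4∈{1}] nothing but 1 survives at r1c4 ⇒ r1c4=1.
Step 7. [r3c3∈{1}] r3c3's peers cover all but 1 ⇒ r3c3=1.

Answer: 2 3 4 1 / 1 4 3 2 / 4 2 1 3 / 3 1 2 4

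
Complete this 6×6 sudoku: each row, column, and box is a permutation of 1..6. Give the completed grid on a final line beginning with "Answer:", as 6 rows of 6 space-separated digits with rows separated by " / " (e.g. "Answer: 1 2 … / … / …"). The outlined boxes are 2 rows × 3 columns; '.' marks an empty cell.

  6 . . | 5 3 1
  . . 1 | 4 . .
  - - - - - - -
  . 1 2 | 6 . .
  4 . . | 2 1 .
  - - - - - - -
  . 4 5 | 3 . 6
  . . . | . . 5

Step 1. [r4c2∈{3,5,6}] across row 4, 5 lands solely at r4c2, so r4c2=5.
Step 2. [r3c1∈{3}] r3c1 has the single candidate 3, so r3c1=3.
Step 3. [r6c2∈{2,3,6}] r6c2 is the only open cell in col 2 admitting 6 ⇒ r6c2=6.
Step 4. [r2c6∈{2}] r2c6 is down to just 2, so r2c6=2.
Step 5. [r6c5∈{2,4}] r6c5 is the only open cell in row 6 admitting 4, so r6c5=4.
Step 6. [r6c1∈{1,2}] row 6 places 2 nowhere but r6c1 ⇒ r6c1=2.
Step 7. [r6c4∈{1}] r6c4 has the single candidate 1 ⇒ r6c4=1.
Step 8. [r5c1∈{1}] only 1 remains possible at r5c1 ⇒ r5c1=1.
Step 9. [r1c2∈{2}] only 2 remains possible at r1c2 ⇒ r1c2=2.
Step 10. [r4c6∈{3}] r4c6's peers cover all but 3 ⇒ r4c6=3.
Step 11. [r3c6∈{4}] nothing but 4 survives at r3c6 ⇒ r3c6=4.
Step 12. [r2c2∈{3}] only 3 remains possible at r2c2. So r2c2=3.
Step 13. [r4c3∈{6}] only 6 remains possible at r4c3, so r4c3=6.
Step 14. [r5c5∈{2}] r5c5 is down to just 2 ⇒ r5c5=2.
Step 15. [r1c3∈{4}] r1c3's peers cover all but 4 ⇒ r1c3=4.
Step 16. [r3c5∈{5}] r3c5 is down to just 5. So r3c5=5.
Step 17. [r2c5∈{6}] r2c5 has the single candidate 6, so r2c5=6.
Step 18. [r2c1∈{5}] nothing but 5 survives at r2c1. So r2c1=5.
Step 19. [r6c3∈{3}] r6c3's peers cover all but 3. So r6c3=3.

Answer: 6 2 4 5 3 1 / 5 3 1 4 6 2 / 3 1 2 6 5 4 / 4 5 6 2 1 3 / 1 4 5 3 2 6 / 2 6 3 1 4 5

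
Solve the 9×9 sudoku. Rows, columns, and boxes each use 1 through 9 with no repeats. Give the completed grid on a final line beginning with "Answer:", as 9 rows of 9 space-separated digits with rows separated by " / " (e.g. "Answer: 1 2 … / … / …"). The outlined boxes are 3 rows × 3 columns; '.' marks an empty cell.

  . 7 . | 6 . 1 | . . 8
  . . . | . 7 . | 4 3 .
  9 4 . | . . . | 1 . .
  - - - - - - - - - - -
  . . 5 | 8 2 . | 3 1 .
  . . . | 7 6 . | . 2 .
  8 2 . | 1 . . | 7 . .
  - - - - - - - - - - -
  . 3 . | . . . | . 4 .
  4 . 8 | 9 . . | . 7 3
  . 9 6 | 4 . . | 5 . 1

Step 1. [r3c4∈{2,3,5}] in col 4, 3 fits only at r3c4 ⇒ r3c4=3.
Step 2. [r3c3∈{2}] nothing but 2 survives at r3c3. So r3c3=2.
Step 3. [r2c3∈{1}] r2c3 is down to just 1 ⇒ r2c3=1.
Step 4. [r1c7∈{2,9}] across row 1, 2 lands solely at r1c7. So r1c7=2.
Step 5. [r8c6∈{2,5,6}] r8c6 is the only open cell in row 8 admitting 2, so r8c6=2.
Step 6. [r7c6∈{5,6,7,8}] 6 has one home in col 6: r7c6. So r7c6=6.
Step 7. [r7c4∈{5}] r7c4 has the single candidate 5 ⇒ r7c4=5.
Step 8. [r9c8∈{8}] r9c8's peers cover all but 8, so r9c8=8.
Step 9. [r4c1∈{6,7}] 7 has one home in row 4: r4c1 ⇒ r4c1=7.
Step 10. [r2c2∈{5,6,8}] 8 has one home in col 2: r2c2, so r2c2=8.
Step 11. [r1c3∈{3}] only 3 remains possible at r1c3. So r1c3=3.
Step 12. [r1c5∈{4,5,9}] r1c5 is the only open cell in row 1 admitting 4 ⇒ r1c5=4.
Step 13. [r6c5∈{3,5,9}] r6c5 is the only open cell in col 5 admitting 9, so r6c5=9.
Step 14. [r4c9∈{4,6,9}] across row 4, 9 lands solely at r4c9, so r4c9=9.
Step 15. [r3c5∈{5,8}] 5 has one home in col 5: r3c5, so r3c5=5.
Step 16. [r6c6∈{3,4,5}] r6c6 is the only open cell in row 6 admitting 3, so r6c6=3.
Step 17. [r3c8∈{6}] only 6 remains possible at r3c8 ⇒ r3c8=6.
Step 18. [r2c9∈{5}] r2c9's peers cover all but 5. So r2c9=5.
Step 19. [r5c9∈{4}] r5c9 is down to just 4 ⇒ r5c9=4.
Step 20. [r8c5∈{1}] nothing but 1 survives at r8c5, so r8c5=1.
Step 21. [r7c1∈{1,2}] in row 7, 1 fits only at r7c1, so r7c1=1.
Step 22. [r5c6∈{5}] nothing but 5 survives at r5c6 ⇒ r5c6=5.
Step 23. [r4c2∈{6}] only 6 remains possible at r4c2. So r4c2=6.
Step 24. [r5c2∈{1}] r5c2 is down to just 1, so r5c2=1.
Step 25. [r6c9∈{6}] r6c9's peers cover all but 6 ⇒ r6c9=6.
Step 26. [r1c8∈{9}] r1c8 has the single candidate 9, so r1c8=9.
Step 27. [r2c6∈{9}] r2c6 has the single candidate 9. So r2c6=9.
Step 28. [r3c6∈{8}] r3c6 is down to just 8 ⇒ r3c6=8.
Step 29. [r8c7∈{6}] nothing but 6 survives at r8c7, so r8c7=6.
Step 30. [r7c3∈{7}] only 7 remains possible at r7c3. So r7c3=7.
Step 31. [r9c6∈{7}] only 7 remains possible at r9c6 ⇒ r9c6=7.
Step 32. [r5c7∈{8}] nothing but 8 survives at r5c7, so r5c7=8.
Step 33. [r3c9∈{7}] nothing but 7 survives at r3c9, so r3c9=7.
Step 34. [r2c1∈{6}] r2c1's peers cover all but 6 ⇒ r2c1=6.
Step 35. [r9c5∈{3}] r9c5's peers cover all but 3. So r9c5=3.
Step 36. [r9c1∈{2}] r9c1's peers cover all but 2 ⇒ r9c1=2.
Step 37. [r5c1∈{3}] r5c1 is down to just 3. So r5c1=3.
Step 38. [r1c1∈{5}] only 5 remains possible at r1c1. So r1c1=5.
Step 39. [r7c5∈{8}] r7c5 has the single candidate 8. So r7c5=8.
Step 40. [r5c3∈{9}] only 9 remains possible at r5c3 ⇒ r5c3=9.
Step 41. [r7c7∈{9}] nothing but 9 survives at r7c7, so r7c7=9.
Step 42. [r8c2∈{5}] r8c2 is down to just 5 ⇒ r8c2=5.
Step 43. [r4c6∈{4}] r4c6 is down to just 4. So r4c6=4.
Step 44. [r2c4∈{2}] only 2 remains possible at r2c4. So r2c4=2.
Step 45. [r6c3∈{4}] r6c3's peers cover all but 4, so r6c3=4.
Step 46. [r7c9∈{2}] r7c9 has the single candidate 2. So r7c9=2.
Step 47. [r6c8∈{5}] only 5 remains possible at r6c8. So r6c8=5.

Answer: 5 7 3 6 4 1 2 9 8 / 6 8 1 2 7 9 4 3 5 / 9 4 2 3 5 8 1 6 7 / 7 6 5 8 2 4 3 1 9 / 3 1 9 7 6 5 8 2 4 / 8 2 4 1 9 3 7 5 6 / 1 3 7 5 8 6 9 4 2 / 4 5 8 9 1 2 6 7 3 / 2 9 6 4 3 7 5 8 1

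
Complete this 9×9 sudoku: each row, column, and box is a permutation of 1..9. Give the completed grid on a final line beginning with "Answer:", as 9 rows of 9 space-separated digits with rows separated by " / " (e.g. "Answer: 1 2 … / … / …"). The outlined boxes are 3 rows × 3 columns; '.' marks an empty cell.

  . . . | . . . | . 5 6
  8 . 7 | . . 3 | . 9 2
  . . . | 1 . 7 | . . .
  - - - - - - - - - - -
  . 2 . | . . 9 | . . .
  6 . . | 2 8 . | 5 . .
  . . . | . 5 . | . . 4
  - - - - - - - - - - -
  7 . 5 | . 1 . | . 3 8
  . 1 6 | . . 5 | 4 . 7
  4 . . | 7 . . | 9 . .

Step 1. [r3c9∈{3}] r3c9's peers cover all but 3. So r3c9=3.
Step 2. [r4c9∈{1}] r4c9's peers cover all but 1 ⇒ r4c9=1.
Step 3. [r7c2∈{9}] only 9 remains possible at r7c2 ⇒ r7c2=9.
Step 4. [r8c8∈{2}] r8c8 has the single candidate 2. So r8c8=2.
Step 5. [r8c1∈{3}] r8c1's peers cover all but 3 ⇒ r8c1=3.
Step 6. [r5c8∈{7}] only 7 remains possible at r5c8, so r5c8=7.
Step 7. [r7c7∈{6}] only 6 remains possible at r7c7, so r7c7=6.
Step 8. [r9c3∈{2,8}] across box 7, 2 lands solely at r9c3. So r9c3=2.
Step 9. [r7c4∈{4}] r7c4 has the single candidate 4, so r7c4=4.
Step 10. [r3c7∈{8}] r3c7's peers cover all but 8. So r3c7=8.
Step 11. [r4c7∈{3}] r4c7 has the single candidate 3. So r4c7=3.
Step 12. [r4c4∈{6}] r4c4's peers cover all but 6, so r4c4=6.
Step 13. [r3c8∈{4}] nothing but 4 survives at r3c8, so r3c8=4.
Step 14. [r3c3∈{9}] only 9 remains possible at r3c3, so r3c3=9.
Step 15. [r8c4∈{8,9}] row 8 places 8 nowhere but r8c4 ⇒ r8c4=8.
Step 16. [r6c6∈{1}] r6c6's peers cover all but 1, so r6c6=1.
Step 17. [r5c6∈{4}] r5c6 is down to just 4, so r5c6=4.
Step 18. [r5c2∈{3}] r5c2 has the single candidate 3. So r5c2=3.
Step 19. [r1c2∈{4}] r1c2 has the single candidate 4. So r1c2=4.
Step 20. [r1c1∈{1,2}] across col 1, 1 lands solely at r1c1 ⇒ r1c1=1.
Step 21. [r6c3∈{8}] r6c3 is down to just 8 ⇒ r6c3=8.
Step 22. [r3c1∈{2,5}] col 1 places 2 nowhere but r3c1 ⇒ r3c1=2.
Step 23. [r3c5∈{6}] r3c5 is down to just 6 ⇒ r3c5=6.
Step 24. [r1c5∈{2,9}] 2 has one home in col 5: r1c5. So r1c5=2.
Step 25. [r2c2∈{5,6}] in row 2, 6 fits only at r2c2, so r2c2=6.
Step 26. [r5c3∈{1}] only 1 remains possible at r5c3 ⇒ r5c3=1.
Step 27. [r8c5∈{9}] nothing but 9 survives at r8c5. So r8c5=9.
Step 28. [r9c6∈{6}] r9c6's peers cover all but 6 ⇒ r9c6=6.
Step 29. [r6c8∈{6}] r6c8 is down to just 6, so r6c8=6.
Step 30. [r9c9∈{5}] r9c9 has the single candidate 5, so r9c9=5.
Step 31. [r9c2∈{8}] r9c2 has the single candidate 8 ⇒ r9c2=8.
Step 32. [r9c8∈{1}] r9c8 is down to just 1, so r9c8=1.
Step 33. [r4c5∈{7}] r4c5 has the single candidate 7. So r4c5=7.
Step 34. [r1c4∈{9}] r1c4's peers cover all but 9, so r1c4=9.
Step 35. [r3c2∈{5}] r3c2 has the single candidate 5, so r3c2=5.
Step 36. [r1c7∈{7}] r1c7's peers cover all but 7, so r1c7=7.
Step 37. [r1c6∈{8}] only 8 remains possible at r1c6 ⇒ r1c6=8.
Step 38. [r6c4∈{3}] r6c4 is down to just 3. So r6c4=3.
Step 39. [r2c7∈{1}] r2c7's peers cover all but 1, so r2c7=1.
Step 40. [r6c7∈{2}] r6c7's peers cover all but 2, so r6c7=2.
Step 41. [r4c3∈{4}] only 4 remains possible at r4c3. So r4c3=4.
Step 42. [r6c2∈{7}] nothing but 7 survives at r6c2. So r6c2=7.
Step 43. [r9c5∈{3}] r9c5 has the single candidate 3, so r9c5=3.
Step 44. [r1c3∈{3}] r1c3 has the single candidate 3. So r1c3=3.
Step 45. [r2c5∈{4}] r2c5 has the single candidate 4, so r2c5=4.
Step 46. [r4c1∈{5}] nothing but 5 survives at r4c1. So r4c1=5.
Step 47. [r2c4∈{5}] r2c4 has the single candidate 5 ⇒ r2c4=5.
Step 48. [r4c8∈{8}] r4c8's peers cover all but 8. So r4c8=8.
Step 49. [r5c9∈{9}] r5c9 is down to just 9 ⇒ r5c9=9.
Step 50. [r7c6∈{2}] r7c6 has the single candidate 2. So r7c6=2.
Step 51. [r6c1∈{9}] only 9 remains possible at r6c1 ⇒ r6c1=9.

Answer: 1 4 3 9 2 8 7 5 6 / 8 6 7 5 4 3 1 9 2 / 2 5 9 1 6 7 8 4 3 / 5 2 4 6 7 9 3 8 1 / 6 3 1 2 8 4 5 7 9 / 9 7 8 3 5 1 2 6 4 / 7 9 5 4 1 2 6 3 8 / 3 1 6 8 9 5 4 2 7 / 4 8 2 7 3 6 9 1 5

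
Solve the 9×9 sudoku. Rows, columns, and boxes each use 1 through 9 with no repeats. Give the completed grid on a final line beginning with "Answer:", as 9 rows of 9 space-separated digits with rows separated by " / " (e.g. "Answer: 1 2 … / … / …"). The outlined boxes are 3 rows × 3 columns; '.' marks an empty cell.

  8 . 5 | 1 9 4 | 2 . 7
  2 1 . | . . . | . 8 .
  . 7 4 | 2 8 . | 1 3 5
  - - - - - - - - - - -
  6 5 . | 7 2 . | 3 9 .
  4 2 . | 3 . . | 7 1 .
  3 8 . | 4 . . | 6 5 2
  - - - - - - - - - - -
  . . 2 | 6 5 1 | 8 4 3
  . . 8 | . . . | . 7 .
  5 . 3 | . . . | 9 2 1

Step 1. [r2c3∈{6,9}] in col 3, 6 fits only at r2c3. So r2c3=6.
Step 2. [r5c6∈{5,6,8,9}] r5c6 is the only open cell in row 5 admitting 5 ⇒ r5c6=5.
Step 3. [r7c2∈{9}] r7c2 is down to just 9 ⇒ r7c2=9.
Step 4. [r6c3∈{1,7,9}] row 6 places 7 nowhere but r6c3. So r6c3=7.
Step 5. [r9c2∈{4,6}] r9c2 is the only open cell in row 9 admitting 6 ⇒ r9c2=6.
Step 6. [r8c6∈{2,3,9}] r8c6 is the only open cell in row 8 admitting 2. So r8c6=2.
Step 7. [r8c5∈{3,4}] in row 8, 3 fits only at r8c5. So r8c5=3.
Step 8. [r2c5∈{7}] r2c5 is down to just 7, so r2c5=7.
Step 9. [r4c9∈{4,8}] r4c9 is the only open cell in row 4 admitting 4, so r4c9=4.
Step 10. [r4c6∈{8}] r4c6 has the single candidate 8, so r4c6=8.
Step 11. [r8c9∈{6}] r8c9 is down to just 6. So r8c9=6.
Step 12. [r6c5∈{1}] r6c5's peers cover all but 1 ⇒ r6c5=1.
Step 13. [r8c7∈{5}] nothing but 5 survives at r8c7, so r8c7=5.
Step 14. [r5c9∈{8}] r5c9 has the single candidate 8 ⇒ r5c9=8.
Step 15. [r1c2∈{3}] r1c2 has the single candidate 3, so r1c2=3.
Step 16. [r3c6∈{6}] r3c6 is down to just 6. So r3c6=6.
Step 17. [r3c1∈{9}] only 9 remains possible at r3c1 ⇒ r3c1=9.
Step 18. [r2c6∈{3}] r2c6 is down to just 3 ⇒ r2c6=3.
Step 19. [r5c5∈{6}] r5c5 is down to just 6, so r5c5=6.
Step 20. [r9c6∈{7}] nothing but 7 survives at r9c6, so r9c6=7.
Step 21. [r2c4∈{5}] r2c4 has the single candidate 5 ⇒ r2c4=5.
Step 22. [r8c1∈{1}] only 1 remains possible at r8c1, so r8c1=1.
Step 23. [r1c8∈{6}] nothing but 6 survives at r1c8, so r1c8=6.
Step 24. [r9c4∈{8}] only 8 remains possible at r9c4 ⇒ r9c4=8.
Step 25. [r2c9∈{9}] only 9 remains possible at r2c9 ⇒ r2c9=9.
Step 26. [r6c6∈{9}] r6c6 is down to just 9. So r6c6=9.
Step 27. [r7c1∈{7}] nothing but 7 survives at r7c1. So r7c1=7.
Step 28. [r5c3∈{9}] r5c3's peers cover all but 9 ⇒ r5c3=9.
Step 29. [r9c5∈{4}] r9c5's peers cover all but 4. So r9c5=4.
Step 30. [r2c7∈{4}] r2c7's peers cover all but 4. So r2c7=4.
Step 31. [r4c3∈{1}] r4c3 has the single candidate 1, so r4c3=1.
Step 32. [r8c4∈{9}] r8c4 has the single candidate 9. So r8c4=9.
Step 33. [r8c2∈{4}] only 4 remains possible at r8c2 ⇒ r8c2=4.

Answer: 8 3 5 1 9 4 2 6 7 / 2 1 6 5 7 3 4 8 9 / 9 7 4 2 8 6 1 3 5 / 6 5 1 7 2 8 3 9 4 / 4 2 9 3 6 5 7 1 8 / 3 8 7 4 1 9 6 5 2 / 7 9 2 6 5 1 8 4 3 / 1 4 8 9 3 2 5 7 6 / 5 6 3 8 4 7 9 2 1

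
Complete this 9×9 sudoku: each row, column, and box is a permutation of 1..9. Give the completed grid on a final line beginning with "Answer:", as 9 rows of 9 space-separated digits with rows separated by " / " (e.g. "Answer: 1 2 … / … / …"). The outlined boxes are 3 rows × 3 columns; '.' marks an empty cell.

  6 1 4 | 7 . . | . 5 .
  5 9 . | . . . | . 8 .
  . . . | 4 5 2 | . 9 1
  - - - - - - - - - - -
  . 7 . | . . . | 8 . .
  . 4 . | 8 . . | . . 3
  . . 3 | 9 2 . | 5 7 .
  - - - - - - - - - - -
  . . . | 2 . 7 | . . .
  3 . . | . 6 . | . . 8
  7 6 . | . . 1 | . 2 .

Step 1. [r7c1∈{1,4,8,9}] 4 has one home in col 1: r7c1, so r7c1=4.
Step 2. [r2c3∈{2,7}] r2c3 is the only open cell in box 1 admitting 2. So r2c3=2.
Step 3. [r3c7∈{3,6,7}] 6 has one home in row 3: r3c7, so r3c7=6.
Step 4. [r8c4∈{5}] r8c4 is down to just 5, so r8c4=5.
Step 5. [r7c8∈{1,3,6}] across col 8, 3 lands solely at r7c8. So r7c8=3.
Step 6. [r6c1∈{1,8}] 1 has one home in row 6: r6c1, so r6c1=1.
Step 7. [r7c9∈{5,6,9}] row 7 places 6 nowhere but r7c9, so r7c9=6.
Step 8. [r6c9∈{4}] r6c9 has the single candidate 4 ⇒ r6c9=4.
Step 9. [r6c6∈{6}] nothing but 6 survives at r6c6. So r6c6=6.
Step 10. [r2c6∈{3}] only 3 remains possible at r2c6, so r2c6=3.
Step 11. [r8c7∈{1,4,7,9}] across row 8, 7 lands solely at r8c7. So r8c7=7.
Step 12. [r2c5∈{1}] r2c5 has the single candidate 1. So r2c5=1.
Step 13. [r8c8∈{1,4}] r8c8 is the only open cell in col 8 admitting 4, so r8c8=4.
Step 14. [r9c7∈{9}] nothing but 9 survives at r9c7 ⇒ r9c7=9.
Step 15. [r9c5∈{3,4,8}] in row 9, 4 fits only at r9c5, so r9c5=4.
Step 16. [r9c3∈{5,8}] 8 has one home in row 9: r9c3, so r9c3=8.
Step 17. [r8c6∈{9}] r8c6's peers cover all but 9, so r8c6=9.
Step 18. [r7c3∈{1,5,9}] in row 7, 9 fits only at r7c3, so r7c3=9.
Step 19. [r4c4∈{1,3}] 1 has one home in col 4: r4c4. So r4c4=1.
Step 20. [r4c8∈{6}] only 6 remains possible at r4c8 ⇒ r4c8=6.
Step 21. [r4c3∈{5}] r4c3 is down to just 5 ⇒ r4c3=5.
Step 22. [r1c9∈{2}] r1c9 is down to just 2. So r1c9=2.
Step 23. [r5c1∈{2,9}] 9 has one home in row 5: r5c1. So r5c1=9.
Step 24. [r3c1∈{8}] r3c1 has the single candidate 8 ⇒ r3c1=8.
Step 25. [r7c7∈{1}] r7c7 has the single candidate 1 ⇒ r7c7=1.
Step 26. [r1c5∈{8,9}] row 1 places 9 nowhere but r1c5, so r1c5=9.
Step 27. [r5c6∈{5}] only 5 remains possible at r5c6. So r5c6=5.
Step 28. [r5c8∈{1}] r5c8's peers cover all but 1, so r5c8=1.
Step 29. [r5c7∈{2}] r5c7's peers cover all but 2. So r5c7=2.
Step 30. [r9c4∈{3}] r9c4 has the single candidate 3, so r9c4=3.
Step 31. [r5c3∈{6}] r5c3 has the single candidate 6, so r5c3=6.
Step 32. [r4c1∈{2}] only 2 remains possible at r4c1. So r4c1=2.
Step 33. [r8c3∈{1}] r8c3's peers cover all but 1 ⇒ r8c3=1.
Step 34. [r2c4∈{6}] r2c4's peers cover all but 6. So r2c4=6.
Step 35. [r3c3∈{7}] nothing but 7 survives at r3c3, so r3c3=7.
Step 36. [r8c2∈{2}] only 2 remains possible at r8c2. So r8c2=2.
Step 37. [r1c7∈{3}] r1c7's peers cover all but 3, so r1c7=3.
Step 38. [r1c6∈{8}] r1c6 has the single candidate 8 ⇒ r1c6=8.
Step 39. [r4c6∈{4}] only 4 remains possible at r4c6. So r4c6=4.
Step 40. [r7c2∈{5}] r7c2 is down to just 5, so r7c2=5.
Step 41. [r4c5∈{3}] r4c5 has the single candidate 3 ⇒ r4c5=3.
Step 42. [r2c9∈{7}] r2c9 is down to just 7. So r2c9=7.
Step 43. [r7c5∈{8}] r7c5 is down to just 8. So r7c5=8.
Step 44. [r6c2∈{8}] r6c2 has the single candidate 8. So r6c2=8.
Step 45. [r3c2∈{3}] r3c2 has the single candidate 3. So r3c2=3.
Step 46. [r5c5∈{7}] only 7 remains possible at r5c5. So r5c5=7.
Step 47. [r2c7∈{4}] r2c7 has the single candidate 4, so r2c7=4.
Step 48. [r9c9∈{5}] r9c9's peers cover all but 5 ⇒ r9c9=5.
Step 49. [r4c9∈{9}] nothing but 9 survives at r4c9. So r4c9=9.

Answer: 6 1 4 7 9 8 3 5 2 / 5 9 2 6 1 3 4 8 7 / 8 3 7 4 5 2 6 9 1 / 2 7 5 1 3 4 8 6 9 / 9 4 6 8 7 5 2 1 3 / 1 8 3 9 2 6 5 7 4 / 4 5 9 2 8 7 1 3 6 / 3 2 1 5 6 9 7 4 8 / 7 6 8 3 4 1 9 2 5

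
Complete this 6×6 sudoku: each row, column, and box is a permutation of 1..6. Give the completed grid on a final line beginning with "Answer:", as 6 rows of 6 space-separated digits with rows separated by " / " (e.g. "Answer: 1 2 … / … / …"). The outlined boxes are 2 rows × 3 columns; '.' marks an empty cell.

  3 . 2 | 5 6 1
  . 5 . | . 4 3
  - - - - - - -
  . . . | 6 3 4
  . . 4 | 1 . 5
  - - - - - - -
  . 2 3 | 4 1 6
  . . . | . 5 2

Step 1. [r6c1∈{1,4,6}] 4 has one home in col 1: r6c1 ⇒ r6c1=4.
Step 2. [r3c2∈{1}] r3c2 is down to just 1 ⇒ r3c2=1.
Step 3. [r6c3∈{1,6}] r6c3 is the only open cell in row 6 admitting 1, so r6c3=1.
Step 4. [r3c1∈{2,5}] row 3 places 2 nowhere but r3c1, so r3c1=2.
Step 5. [r4c1∈{6}] only 6 remains possible at r4c1 ⇒ r4c1=6.
Step 6. [r5c1∈{5}] r5c1 has the single candidate 5. So r5c1=5.
Step 7. [r2c4∈{2}] r2c4 has the single candidate 2, so r2c4=2.
Step 8. [r2c3∈{6}] r2c3 has the single candidate 6 ⇒ r2c3=6.
Step 9. [r4c2∈{3}] nothing but 3 survives at r4c2 ⇒ r4c2=3.
Step 10. [r2c1∈{1}] r2c1 has the single candidate 1 ⇒ r2c1=1.
Step 11. [r1c2∈{4}] r1c2 is down to just 4, so r1c2=4.
Step 12. [r6c4∈{3}] nothing but 3 survives at r6c4. So r6c4=3.
Step 13. [r6c2∈{6}] r6c2's peers cover all but 6. So r6c2=6.
Step 14. [r4c5∈{2}] only 2 remains possible at r4c5. So r4c5=2.
Step 15. [r3c3∈{5}] only 5 remains possible at r3c3 ⇒ r3c3=5.

Answer: 3 4 2 5 6 1 / 1 5 6 2 4 3 / 2 1 5 6 3 4 / 6 3 4 1 2 5 / 5 2 3 4 1 6 / 4 6 1 3 5 2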